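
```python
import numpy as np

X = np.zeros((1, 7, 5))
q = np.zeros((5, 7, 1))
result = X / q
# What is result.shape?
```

(5, 7, 5)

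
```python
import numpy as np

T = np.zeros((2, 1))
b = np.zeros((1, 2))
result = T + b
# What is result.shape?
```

(2, 2)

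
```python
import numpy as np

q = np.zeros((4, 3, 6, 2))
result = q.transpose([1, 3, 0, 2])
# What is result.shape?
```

(3, 2, 4, 6)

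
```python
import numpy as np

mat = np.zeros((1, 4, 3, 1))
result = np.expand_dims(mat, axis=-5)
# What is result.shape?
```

(1, 1, 4, 3, 1)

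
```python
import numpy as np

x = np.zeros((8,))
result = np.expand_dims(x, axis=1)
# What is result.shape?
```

(8, 1)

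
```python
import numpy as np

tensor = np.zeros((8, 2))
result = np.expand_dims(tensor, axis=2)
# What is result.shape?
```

(8, 2, 1)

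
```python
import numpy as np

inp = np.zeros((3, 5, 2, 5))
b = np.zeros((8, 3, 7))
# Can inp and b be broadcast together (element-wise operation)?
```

No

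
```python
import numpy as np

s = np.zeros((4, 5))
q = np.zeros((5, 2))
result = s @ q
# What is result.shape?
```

(4, 2)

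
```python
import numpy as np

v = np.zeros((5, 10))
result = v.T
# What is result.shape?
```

(10, 5)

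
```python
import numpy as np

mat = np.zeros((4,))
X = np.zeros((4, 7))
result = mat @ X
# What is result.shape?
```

(7,)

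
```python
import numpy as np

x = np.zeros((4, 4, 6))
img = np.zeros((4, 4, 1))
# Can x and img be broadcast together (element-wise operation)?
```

Yes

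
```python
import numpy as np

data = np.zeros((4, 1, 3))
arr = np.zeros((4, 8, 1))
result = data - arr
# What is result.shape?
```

(4, 8, 3)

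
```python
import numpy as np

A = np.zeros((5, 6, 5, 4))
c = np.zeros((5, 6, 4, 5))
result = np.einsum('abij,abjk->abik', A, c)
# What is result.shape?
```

(5, 6, 5, 5)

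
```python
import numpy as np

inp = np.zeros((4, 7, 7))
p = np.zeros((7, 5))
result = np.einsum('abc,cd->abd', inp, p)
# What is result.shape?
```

(4, 7, 5)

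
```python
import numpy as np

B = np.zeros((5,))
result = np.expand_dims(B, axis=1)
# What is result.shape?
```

(5, 1)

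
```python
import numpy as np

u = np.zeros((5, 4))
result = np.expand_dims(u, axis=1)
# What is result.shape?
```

(5, 1, 4)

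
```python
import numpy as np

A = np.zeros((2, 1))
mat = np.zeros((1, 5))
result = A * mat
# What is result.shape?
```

(2, 5)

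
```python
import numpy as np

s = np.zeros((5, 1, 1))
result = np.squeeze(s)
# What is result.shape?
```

(5,)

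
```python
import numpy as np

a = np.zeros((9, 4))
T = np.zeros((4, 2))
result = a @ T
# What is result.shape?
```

(9, 2)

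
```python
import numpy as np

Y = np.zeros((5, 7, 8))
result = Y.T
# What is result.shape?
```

(8, 7, 5)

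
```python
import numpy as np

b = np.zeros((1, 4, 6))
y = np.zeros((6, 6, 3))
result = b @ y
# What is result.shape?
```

(6, 4, 3)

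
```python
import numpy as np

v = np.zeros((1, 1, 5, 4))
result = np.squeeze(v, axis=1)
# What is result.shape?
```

(1, 5, 4)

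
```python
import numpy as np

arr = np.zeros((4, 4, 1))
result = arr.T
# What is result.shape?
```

(1, 4, 4)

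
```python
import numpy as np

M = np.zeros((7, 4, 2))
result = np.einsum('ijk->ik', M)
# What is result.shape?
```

(7, 2)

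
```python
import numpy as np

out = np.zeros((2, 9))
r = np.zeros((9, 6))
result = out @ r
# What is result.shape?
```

(2, 6)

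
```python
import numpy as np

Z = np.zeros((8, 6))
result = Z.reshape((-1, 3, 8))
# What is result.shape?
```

(2, 3, 8)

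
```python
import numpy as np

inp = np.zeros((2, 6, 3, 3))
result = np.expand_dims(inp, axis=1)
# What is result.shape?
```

(2, 1, 6, 3, 3)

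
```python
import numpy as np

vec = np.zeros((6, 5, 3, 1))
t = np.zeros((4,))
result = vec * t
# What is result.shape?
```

(6, 5, 3, 4)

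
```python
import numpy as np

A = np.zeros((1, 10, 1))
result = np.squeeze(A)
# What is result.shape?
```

(10,)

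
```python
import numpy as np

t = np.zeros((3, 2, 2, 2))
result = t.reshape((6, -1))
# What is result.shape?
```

(6, 4)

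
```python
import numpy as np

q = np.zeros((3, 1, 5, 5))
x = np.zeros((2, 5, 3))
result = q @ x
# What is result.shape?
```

(3, 2, 5, 3)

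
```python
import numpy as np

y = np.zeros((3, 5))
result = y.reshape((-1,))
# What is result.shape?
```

(15,)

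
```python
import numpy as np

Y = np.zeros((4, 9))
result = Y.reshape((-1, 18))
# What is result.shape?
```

(2, 18)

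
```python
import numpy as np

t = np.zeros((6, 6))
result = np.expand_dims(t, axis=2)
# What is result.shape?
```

(6, 6, 1)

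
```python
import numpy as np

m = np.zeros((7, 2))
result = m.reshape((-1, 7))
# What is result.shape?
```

(2, 7)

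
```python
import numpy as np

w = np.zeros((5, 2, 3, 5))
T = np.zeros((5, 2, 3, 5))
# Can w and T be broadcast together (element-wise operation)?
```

Yes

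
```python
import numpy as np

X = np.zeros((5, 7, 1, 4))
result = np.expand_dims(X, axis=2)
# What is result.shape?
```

(5, 7, 1, 1, 4)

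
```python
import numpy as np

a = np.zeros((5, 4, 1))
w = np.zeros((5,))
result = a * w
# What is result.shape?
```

(5, 4, 5)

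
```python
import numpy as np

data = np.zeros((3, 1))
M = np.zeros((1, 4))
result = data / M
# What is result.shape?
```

(3, 4)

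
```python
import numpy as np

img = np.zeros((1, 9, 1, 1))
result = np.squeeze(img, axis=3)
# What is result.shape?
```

(1, 9, 1)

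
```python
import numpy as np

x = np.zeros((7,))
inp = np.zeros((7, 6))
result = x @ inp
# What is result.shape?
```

(6,)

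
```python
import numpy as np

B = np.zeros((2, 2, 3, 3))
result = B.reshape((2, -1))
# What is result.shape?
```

(2, 18)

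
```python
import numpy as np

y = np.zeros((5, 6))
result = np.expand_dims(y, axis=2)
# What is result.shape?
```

(5, 6, 1)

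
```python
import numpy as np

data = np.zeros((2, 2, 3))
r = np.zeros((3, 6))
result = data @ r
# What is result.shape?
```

(2, 2, 6)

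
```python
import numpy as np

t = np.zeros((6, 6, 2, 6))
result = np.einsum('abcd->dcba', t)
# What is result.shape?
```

(6, 2, 6, 6)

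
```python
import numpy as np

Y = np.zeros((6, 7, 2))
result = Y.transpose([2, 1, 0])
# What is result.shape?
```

(2, 7, 6)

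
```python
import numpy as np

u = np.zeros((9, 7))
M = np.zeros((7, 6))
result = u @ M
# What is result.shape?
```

(9, 6)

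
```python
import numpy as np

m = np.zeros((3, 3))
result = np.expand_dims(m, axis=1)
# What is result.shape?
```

(3, 1, 3)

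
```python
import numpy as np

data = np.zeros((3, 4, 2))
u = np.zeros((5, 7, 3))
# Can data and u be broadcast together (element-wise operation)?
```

No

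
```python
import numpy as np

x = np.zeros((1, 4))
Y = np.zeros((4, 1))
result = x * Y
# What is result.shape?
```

(4, 4)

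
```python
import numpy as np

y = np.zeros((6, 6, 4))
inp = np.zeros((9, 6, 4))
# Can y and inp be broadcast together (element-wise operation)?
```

No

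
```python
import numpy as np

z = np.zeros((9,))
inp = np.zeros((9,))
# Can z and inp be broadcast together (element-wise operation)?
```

Yes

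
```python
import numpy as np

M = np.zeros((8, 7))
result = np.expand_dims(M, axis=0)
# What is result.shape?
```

(1, 8, 7)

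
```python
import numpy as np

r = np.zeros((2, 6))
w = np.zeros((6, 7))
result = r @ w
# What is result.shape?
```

(2, 7)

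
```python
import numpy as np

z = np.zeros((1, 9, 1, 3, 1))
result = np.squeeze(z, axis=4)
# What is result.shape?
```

(1, 9, 1, 3)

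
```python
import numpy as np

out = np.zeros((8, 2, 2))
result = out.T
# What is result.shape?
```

(2, 2, 8)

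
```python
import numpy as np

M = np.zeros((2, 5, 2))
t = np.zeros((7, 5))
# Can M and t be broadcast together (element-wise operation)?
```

No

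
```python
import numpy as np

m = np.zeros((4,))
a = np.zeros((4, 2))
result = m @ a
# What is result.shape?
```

(2,)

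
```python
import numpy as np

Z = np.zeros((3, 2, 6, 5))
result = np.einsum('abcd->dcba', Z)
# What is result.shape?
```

(5, 6, 2, 3)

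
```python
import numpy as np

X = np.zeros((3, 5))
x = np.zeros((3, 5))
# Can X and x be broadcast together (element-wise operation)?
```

Yes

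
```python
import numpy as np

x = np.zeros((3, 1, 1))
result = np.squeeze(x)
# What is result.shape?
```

(3,)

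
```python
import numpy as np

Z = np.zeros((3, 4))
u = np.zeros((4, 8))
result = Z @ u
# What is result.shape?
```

(3, 8)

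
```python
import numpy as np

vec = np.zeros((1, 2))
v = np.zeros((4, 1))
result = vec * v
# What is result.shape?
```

(4, 2)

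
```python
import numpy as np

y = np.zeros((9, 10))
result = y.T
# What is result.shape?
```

(10, 9)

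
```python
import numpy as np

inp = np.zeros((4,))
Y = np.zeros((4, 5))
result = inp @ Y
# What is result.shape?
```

(5,)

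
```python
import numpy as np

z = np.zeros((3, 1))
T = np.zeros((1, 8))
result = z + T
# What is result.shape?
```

(3, 8)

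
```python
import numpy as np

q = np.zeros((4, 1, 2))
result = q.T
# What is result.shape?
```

(2, 1, 4)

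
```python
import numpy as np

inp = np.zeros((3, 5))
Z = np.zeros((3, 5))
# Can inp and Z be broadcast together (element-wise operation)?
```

Yes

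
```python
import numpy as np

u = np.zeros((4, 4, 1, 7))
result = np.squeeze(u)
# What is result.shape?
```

(4, 4, 7)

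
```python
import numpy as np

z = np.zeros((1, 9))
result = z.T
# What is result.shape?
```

(9, 1)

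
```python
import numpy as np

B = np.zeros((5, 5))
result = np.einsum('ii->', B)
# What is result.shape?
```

()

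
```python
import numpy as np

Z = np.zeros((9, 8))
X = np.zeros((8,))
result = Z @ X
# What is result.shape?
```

(9,)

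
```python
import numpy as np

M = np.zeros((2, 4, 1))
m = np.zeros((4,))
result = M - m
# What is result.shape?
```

(2, 4, 4)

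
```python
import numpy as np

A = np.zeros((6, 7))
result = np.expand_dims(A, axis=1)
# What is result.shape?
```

(6, 1, 7)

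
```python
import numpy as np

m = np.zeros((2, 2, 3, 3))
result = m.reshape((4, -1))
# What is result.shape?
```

(4, 9)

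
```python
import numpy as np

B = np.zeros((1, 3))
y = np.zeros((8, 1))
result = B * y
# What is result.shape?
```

(8, 3)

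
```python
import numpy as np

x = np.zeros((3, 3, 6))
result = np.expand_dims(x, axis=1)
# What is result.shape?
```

(3, 1, 3, 6)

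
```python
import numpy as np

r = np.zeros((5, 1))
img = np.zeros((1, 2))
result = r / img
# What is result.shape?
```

(5, 2)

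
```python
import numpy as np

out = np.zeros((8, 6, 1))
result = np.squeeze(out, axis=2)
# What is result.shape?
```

(8, 6)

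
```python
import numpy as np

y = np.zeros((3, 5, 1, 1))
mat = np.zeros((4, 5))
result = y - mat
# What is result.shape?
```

(3, 5, 4, 5)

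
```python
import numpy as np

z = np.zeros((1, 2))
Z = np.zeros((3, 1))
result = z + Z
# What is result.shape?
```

(3, 2)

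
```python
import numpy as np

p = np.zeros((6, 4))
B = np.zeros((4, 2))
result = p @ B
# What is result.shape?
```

(6, 2)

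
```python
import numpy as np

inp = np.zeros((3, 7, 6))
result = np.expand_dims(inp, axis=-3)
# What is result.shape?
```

(3, 1, 7, 6)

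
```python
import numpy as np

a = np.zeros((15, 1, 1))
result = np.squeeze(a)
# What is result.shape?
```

(15,)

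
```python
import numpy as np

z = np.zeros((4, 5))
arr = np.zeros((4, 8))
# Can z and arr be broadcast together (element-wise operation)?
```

No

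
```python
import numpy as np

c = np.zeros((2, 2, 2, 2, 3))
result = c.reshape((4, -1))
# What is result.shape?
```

(4, 12)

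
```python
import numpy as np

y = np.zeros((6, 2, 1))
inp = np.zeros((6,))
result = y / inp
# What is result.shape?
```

(6, 2, 6)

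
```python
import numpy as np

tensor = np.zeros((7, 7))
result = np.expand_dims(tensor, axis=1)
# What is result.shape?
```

(7, 1, 7)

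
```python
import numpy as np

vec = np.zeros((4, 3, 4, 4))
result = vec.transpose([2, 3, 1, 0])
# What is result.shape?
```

(4, 4, 3, 4)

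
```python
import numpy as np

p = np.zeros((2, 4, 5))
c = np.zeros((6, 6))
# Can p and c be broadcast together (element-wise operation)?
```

No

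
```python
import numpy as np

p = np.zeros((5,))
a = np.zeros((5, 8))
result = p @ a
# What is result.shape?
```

(8,)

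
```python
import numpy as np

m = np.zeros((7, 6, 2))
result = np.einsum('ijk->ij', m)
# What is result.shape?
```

(7, 6)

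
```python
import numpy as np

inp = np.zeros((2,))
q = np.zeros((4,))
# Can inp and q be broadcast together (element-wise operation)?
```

No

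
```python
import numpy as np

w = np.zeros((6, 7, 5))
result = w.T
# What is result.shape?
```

(5, 7, 6)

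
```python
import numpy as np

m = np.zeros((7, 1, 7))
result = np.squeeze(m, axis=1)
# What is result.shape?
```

(7, 7)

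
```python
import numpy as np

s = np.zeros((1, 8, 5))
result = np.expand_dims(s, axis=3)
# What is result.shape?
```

(1, 8, 5, 1)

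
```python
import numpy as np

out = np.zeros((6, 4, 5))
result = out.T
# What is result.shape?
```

(5, 4, 6)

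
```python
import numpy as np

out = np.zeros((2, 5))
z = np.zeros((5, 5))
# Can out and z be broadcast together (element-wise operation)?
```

No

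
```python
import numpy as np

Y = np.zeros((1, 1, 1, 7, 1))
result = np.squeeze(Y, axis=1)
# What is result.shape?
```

(1, 1, 7, 1)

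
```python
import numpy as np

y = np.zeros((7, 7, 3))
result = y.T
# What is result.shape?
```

(3, 7, 7)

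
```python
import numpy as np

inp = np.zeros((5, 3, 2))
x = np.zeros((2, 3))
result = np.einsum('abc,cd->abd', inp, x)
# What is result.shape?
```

(5, 3, 3)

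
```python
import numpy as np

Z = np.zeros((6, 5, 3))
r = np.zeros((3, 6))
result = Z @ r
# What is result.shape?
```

(6, 5, 6)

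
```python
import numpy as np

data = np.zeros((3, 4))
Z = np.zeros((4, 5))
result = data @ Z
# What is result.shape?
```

(3, 5)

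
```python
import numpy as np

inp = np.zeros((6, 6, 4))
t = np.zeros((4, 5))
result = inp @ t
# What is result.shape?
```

(6, 6, 5)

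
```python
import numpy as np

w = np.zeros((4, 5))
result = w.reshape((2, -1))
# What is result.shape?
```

(2, 10)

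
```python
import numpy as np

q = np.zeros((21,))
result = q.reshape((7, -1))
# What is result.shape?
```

(7, 3)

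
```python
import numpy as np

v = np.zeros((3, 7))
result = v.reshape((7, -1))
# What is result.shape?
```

(7, 3)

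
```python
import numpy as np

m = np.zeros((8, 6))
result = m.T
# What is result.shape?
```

(6, 8)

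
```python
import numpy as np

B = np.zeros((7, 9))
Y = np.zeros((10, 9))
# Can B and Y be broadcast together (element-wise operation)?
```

No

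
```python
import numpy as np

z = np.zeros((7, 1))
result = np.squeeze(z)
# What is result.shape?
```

(7,)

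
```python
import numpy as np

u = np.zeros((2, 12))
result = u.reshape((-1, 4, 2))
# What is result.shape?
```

(3, 4, 2)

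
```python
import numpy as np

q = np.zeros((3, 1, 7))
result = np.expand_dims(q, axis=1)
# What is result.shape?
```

(3, 1, 1, 7)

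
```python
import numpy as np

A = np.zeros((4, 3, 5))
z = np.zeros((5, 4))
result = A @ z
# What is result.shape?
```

(4, 3, 4)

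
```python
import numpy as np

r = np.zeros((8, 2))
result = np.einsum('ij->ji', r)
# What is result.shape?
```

(2, 8)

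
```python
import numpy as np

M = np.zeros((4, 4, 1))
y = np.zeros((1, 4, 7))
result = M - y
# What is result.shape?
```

(4, 4, 7)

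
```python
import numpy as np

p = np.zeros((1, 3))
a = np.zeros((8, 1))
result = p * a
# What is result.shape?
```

(8, 3)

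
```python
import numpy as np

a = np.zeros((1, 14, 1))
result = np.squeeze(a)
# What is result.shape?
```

(14,)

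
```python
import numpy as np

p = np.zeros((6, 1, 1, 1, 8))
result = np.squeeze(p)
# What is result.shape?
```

(6, 8)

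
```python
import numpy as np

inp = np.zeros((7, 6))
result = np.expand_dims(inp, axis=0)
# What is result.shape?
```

(1, 7, 6)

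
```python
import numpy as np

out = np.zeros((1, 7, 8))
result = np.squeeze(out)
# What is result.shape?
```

(7, 8)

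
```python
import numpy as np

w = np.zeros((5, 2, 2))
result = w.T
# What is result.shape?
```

(2, 2, 5)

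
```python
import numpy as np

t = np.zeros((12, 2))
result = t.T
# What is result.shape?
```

(2, 12)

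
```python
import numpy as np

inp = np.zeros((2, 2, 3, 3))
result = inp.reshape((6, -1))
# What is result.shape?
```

(6, 6)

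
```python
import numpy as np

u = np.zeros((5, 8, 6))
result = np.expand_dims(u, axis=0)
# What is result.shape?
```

(1, 5, 8, 6)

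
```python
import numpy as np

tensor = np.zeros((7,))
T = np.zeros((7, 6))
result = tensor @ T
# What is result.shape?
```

(6,)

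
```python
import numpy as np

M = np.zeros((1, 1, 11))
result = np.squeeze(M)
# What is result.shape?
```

(11,)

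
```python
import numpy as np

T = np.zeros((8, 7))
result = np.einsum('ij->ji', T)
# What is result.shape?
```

(7, 8)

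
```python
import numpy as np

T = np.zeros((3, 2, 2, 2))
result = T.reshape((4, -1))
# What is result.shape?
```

(4, 6)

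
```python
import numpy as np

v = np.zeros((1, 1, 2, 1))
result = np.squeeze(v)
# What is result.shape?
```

(2,)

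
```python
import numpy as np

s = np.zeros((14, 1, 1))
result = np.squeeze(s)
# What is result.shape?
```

(14,)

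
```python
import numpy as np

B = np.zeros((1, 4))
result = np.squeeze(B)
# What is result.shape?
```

(4,)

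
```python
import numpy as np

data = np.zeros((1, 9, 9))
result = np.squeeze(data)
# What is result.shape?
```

(9, 9)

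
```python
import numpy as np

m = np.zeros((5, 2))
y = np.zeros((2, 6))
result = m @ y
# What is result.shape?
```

(5, 6)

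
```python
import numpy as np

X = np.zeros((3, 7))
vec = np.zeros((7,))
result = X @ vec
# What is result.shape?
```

(3,)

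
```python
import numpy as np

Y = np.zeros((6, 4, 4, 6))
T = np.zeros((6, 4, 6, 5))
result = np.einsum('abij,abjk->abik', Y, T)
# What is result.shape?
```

(6, 4, 4, 5)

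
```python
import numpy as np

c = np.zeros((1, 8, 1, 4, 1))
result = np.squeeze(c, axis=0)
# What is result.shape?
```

(8, 1, 4, 1)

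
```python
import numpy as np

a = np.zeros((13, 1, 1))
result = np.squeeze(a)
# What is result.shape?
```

(13,)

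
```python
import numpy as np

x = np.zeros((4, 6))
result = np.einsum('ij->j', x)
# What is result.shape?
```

(6,)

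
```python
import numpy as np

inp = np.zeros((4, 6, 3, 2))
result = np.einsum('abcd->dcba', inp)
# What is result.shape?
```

(2, 3, 6, 4)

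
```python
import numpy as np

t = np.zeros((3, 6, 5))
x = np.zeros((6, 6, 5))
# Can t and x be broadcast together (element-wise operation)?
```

No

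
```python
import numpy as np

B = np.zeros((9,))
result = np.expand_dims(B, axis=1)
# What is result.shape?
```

(9, 1)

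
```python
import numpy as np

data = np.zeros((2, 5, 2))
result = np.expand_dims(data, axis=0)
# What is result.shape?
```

(1, 2, 5, 2)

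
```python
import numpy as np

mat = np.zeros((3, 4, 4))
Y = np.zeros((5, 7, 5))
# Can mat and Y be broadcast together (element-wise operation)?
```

No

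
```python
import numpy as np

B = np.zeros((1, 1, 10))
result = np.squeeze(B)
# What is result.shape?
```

(10,)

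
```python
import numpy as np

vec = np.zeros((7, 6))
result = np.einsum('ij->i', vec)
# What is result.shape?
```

(7,)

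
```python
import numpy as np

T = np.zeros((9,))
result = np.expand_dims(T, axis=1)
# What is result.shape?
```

(9, 1)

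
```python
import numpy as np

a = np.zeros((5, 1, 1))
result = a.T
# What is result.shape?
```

(1, 1, 5)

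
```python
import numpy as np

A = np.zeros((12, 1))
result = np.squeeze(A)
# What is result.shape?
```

(12,)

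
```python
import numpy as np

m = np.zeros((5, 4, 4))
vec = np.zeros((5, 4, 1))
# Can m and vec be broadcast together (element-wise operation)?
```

Yes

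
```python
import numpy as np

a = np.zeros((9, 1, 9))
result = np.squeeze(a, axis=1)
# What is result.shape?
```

(9, 9)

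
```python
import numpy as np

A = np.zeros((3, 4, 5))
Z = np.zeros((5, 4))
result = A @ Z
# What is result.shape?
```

(3, 4, 4)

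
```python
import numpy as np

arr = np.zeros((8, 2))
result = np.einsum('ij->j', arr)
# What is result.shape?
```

(2,)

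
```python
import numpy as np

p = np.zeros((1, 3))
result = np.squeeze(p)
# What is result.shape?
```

(3,)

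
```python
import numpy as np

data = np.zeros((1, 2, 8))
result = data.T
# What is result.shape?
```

(8, 2, 1)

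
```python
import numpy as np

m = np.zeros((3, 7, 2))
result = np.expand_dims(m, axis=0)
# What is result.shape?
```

(1, 3, 7, 2)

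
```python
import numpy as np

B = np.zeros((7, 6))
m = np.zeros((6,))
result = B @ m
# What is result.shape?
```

(7,)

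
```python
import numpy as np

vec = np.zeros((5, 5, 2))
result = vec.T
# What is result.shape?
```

(2, 5, 5)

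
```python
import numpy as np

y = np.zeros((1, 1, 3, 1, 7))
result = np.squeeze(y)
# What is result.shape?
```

(3, 7)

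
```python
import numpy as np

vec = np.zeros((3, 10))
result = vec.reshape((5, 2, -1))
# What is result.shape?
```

(5, 2, 3)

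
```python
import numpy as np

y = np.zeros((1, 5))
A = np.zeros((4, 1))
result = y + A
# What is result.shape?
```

(4, 5)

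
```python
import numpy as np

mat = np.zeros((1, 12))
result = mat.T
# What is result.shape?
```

(12, 1)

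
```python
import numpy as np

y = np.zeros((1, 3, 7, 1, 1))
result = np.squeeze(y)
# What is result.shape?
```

(3, 7)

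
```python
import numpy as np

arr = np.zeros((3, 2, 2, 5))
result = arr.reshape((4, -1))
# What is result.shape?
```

(4, 15)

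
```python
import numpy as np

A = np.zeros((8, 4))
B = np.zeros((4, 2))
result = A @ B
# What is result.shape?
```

(8, 2)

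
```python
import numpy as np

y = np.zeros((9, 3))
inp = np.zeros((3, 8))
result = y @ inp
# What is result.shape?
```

(9, 8)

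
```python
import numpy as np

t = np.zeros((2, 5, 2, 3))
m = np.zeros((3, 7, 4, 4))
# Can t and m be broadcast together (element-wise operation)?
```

No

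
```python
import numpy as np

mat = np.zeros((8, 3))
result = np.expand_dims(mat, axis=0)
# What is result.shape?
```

(1, 8, 3)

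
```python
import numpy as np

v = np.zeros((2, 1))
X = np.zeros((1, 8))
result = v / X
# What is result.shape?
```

(2, 8)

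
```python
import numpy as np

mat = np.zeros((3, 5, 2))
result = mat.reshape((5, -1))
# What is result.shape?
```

(5, 6)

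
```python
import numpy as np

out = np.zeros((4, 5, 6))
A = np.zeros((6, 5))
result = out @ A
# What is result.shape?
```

(4, 5, 5)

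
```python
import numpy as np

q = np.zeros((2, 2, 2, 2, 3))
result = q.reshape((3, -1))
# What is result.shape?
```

(3, 16)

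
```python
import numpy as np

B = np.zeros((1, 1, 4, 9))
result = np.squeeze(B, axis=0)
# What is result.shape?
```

(1, 4, 9)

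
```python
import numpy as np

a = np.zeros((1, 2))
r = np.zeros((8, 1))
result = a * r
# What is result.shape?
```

(8, 2)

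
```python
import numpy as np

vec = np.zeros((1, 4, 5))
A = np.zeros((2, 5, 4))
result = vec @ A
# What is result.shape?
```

(2, 4, 4)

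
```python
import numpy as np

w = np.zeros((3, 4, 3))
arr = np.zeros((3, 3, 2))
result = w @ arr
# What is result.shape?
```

(3, 4, 2)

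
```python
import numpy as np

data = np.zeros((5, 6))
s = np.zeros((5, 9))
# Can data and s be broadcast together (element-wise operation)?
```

No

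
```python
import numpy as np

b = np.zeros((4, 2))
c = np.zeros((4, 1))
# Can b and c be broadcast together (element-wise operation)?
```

Yes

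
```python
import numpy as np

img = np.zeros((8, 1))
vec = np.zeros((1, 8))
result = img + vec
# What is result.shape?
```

(8, 8)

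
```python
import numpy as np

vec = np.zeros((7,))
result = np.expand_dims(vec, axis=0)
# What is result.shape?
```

(1, 7)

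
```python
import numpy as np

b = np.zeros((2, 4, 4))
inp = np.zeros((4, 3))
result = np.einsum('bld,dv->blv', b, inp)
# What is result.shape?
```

(2, 4, 3)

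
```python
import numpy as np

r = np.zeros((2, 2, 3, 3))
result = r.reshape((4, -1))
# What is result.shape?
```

(4, 9)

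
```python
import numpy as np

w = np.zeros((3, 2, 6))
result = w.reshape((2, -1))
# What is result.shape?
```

(2, 18)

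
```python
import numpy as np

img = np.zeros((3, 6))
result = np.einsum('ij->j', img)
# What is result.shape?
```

(6,)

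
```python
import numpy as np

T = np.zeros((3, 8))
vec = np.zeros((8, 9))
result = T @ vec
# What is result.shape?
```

(3, 9)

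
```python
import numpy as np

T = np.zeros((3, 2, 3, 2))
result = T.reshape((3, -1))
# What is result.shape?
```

(3, 12)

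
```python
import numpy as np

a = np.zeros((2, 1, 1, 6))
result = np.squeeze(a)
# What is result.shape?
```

(2, 6)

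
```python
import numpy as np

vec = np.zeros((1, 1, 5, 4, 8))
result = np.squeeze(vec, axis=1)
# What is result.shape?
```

(1, 5, 4, 8)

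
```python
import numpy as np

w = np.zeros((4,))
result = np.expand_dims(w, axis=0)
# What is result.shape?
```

(1, 4)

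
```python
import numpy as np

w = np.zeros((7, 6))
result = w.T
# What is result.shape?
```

(6, 7)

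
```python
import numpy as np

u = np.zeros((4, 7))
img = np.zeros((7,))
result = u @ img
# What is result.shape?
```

(4,)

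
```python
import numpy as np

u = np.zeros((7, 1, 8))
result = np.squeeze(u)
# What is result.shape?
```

(7, 8)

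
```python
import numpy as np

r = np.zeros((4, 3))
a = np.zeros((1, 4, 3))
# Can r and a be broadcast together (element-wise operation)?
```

Yes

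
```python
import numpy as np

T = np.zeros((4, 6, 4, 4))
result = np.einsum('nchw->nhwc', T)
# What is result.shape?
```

(4, 4, 4, 6)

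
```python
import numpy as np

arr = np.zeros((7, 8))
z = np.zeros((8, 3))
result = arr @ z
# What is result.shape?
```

(7, 3)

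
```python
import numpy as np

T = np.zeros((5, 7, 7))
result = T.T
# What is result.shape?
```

(7, 7, 5)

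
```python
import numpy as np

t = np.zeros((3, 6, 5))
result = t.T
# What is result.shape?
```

(5, 6, 3)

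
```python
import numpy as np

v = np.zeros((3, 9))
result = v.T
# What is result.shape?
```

(9, 3)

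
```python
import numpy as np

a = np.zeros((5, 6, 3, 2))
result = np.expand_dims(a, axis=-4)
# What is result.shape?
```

(5, 1, 6, 3, 2)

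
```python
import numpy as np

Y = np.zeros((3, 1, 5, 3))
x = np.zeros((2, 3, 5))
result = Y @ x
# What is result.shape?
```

(3, 2, 5, 5)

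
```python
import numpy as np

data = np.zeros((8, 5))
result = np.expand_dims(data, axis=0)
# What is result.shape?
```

(1, 8, 5)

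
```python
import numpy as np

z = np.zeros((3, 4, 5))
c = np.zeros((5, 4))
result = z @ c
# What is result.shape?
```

(3, 4, 4)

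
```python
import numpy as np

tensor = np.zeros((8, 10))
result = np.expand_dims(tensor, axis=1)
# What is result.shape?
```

(8, 1, 10)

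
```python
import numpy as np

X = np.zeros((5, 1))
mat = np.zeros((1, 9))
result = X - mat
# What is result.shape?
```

(5, 9)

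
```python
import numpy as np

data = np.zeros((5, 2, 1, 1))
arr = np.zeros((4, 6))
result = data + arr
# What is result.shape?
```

(5, 2, 4, 6)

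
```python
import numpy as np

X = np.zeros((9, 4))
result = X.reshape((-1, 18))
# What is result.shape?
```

(2, 18)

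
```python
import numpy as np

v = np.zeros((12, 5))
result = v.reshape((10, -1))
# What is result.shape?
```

(10, 6)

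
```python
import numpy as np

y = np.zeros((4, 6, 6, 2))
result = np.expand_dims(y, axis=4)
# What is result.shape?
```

(4, 6, 6, 2, 1)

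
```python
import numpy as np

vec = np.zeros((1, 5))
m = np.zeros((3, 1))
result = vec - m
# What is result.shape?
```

(3, 5)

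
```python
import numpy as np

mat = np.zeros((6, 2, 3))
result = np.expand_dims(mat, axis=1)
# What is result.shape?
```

(6, 1, 2, 3)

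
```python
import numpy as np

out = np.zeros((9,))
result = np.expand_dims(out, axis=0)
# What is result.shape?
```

(1, 9)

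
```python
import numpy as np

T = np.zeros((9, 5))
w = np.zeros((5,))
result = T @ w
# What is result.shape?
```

(9,)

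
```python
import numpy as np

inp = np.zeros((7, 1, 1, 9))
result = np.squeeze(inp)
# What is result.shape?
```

(7, 9)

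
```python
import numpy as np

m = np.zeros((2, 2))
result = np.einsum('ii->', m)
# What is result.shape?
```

()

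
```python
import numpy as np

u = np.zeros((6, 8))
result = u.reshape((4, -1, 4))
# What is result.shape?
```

(4, 3, 4)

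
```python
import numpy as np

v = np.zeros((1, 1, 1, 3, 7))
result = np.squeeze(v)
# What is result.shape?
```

(3, 7)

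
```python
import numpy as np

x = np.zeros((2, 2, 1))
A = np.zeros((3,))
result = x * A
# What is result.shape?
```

(2, 2, 3)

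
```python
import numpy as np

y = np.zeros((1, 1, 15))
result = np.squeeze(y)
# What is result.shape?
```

(15,)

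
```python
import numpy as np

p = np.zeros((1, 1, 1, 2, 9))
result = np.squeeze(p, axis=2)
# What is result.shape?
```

(1, 1, 2, 9)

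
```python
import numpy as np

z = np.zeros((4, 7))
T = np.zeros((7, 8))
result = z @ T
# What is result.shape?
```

(4, 8)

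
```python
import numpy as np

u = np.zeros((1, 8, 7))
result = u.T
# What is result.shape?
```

(7, 8, 1)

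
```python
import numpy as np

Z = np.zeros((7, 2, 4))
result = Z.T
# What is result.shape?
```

(4, 2, 7)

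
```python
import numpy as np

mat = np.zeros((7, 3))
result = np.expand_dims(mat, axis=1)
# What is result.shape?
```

(7, 1, 3)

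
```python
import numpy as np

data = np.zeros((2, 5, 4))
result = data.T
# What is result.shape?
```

(4, 5, 2)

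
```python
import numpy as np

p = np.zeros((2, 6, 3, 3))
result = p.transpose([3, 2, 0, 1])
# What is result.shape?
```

(3, 3, 2, 6)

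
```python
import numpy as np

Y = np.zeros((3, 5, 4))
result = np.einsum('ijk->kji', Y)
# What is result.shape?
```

(4, 5, 3)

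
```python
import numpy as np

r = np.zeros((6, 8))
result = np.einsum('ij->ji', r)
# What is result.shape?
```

(8, 6)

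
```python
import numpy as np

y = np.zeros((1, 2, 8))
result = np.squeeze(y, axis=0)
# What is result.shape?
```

(2, 8)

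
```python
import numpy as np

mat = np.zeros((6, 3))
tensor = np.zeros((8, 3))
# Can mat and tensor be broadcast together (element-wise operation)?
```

No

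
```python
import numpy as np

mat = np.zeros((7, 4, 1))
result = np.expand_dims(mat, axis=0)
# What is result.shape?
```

(1, 7, 4, 1)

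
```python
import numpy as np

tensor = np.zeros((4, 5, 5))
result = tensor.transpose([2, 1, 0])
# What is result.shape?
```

(5, 5, 4)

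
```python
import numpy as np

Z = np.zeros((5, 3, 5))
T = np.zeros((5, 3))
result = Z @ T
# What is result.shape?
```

(5, 3, 3)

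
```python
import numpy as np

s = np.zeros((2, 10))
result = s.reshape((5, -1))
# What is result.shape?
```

(5, 4)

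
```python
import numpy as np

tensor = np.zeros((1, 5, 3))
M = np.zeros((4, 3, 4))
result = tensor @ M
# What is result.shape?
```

(4, 5, 4)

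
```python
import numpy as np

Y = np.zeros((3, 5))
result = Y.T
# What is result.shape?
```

(5, 3)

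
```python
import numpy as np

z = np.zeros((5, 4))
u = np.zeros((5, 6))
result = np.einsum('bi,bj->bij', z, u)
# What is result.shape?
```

(5, 4, 6)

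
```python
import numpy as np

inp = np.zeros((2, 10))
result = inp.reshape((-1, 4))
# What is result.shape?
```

(5, 4)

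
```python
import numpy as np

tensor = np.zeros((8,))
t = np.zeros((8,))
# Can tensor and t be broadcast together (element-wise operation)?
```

Yes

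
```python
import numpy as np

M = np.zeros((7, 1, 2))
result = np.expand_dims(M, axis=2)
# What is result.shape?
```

(7, 1, 1, 2)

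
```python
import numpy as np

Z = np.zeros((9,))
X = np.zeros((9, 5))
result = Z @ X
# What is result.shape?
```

(5,)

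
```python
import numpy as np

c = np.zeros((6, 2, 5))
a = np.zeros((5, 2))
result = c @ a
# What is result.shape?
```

(6, 2, 2)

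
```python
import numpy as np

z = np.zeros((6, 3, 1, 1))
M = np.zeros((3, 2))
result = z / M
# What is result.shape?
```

(6, 3, 3, 2)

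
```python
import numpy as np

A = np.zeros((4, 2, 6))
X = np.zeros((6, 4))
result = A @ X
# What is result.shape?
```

(4, 2, 4)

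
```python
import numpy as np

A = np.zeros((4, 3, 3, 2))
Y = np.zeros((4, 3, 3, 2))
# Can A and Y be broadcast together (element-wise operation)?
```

Yes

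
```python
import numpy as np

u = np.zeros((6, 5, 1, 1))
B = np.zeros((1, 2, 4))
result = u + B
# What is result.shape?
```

(6, 5, 2, 4)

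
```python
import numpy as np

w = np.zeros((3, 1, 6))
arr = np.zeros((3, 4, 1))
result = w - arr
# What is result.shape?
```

(3, 4, 6)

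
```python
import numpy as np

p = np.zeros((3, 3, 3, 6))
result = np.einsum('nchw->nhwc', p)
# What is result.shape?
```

(3, 3, 6, 3)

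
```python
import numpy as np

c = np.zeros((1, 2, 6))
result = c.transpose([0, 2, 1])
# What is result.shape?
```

(1, 6, 2)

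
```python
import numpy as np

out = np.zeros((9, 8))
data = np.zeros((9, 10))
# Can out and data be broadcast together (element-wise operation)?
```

No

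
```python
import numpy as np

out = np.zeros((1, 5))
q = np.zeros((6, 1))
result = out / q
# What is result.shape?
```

(6, 5)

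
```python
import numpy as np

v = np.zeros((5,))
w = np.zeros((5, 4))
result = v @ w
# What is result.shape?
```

(4,)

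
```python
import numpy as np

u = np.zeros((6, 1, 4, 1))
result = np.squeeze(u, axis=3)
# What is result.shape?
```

(6, 1, 4)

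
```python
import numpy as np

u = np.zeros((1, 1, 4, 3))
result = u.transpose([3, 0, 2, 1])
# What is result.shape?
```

(3, 1, 4, 1)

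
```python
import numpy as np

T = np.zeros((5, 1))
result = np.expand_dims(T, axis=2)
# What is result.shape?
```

(5, 1, 1)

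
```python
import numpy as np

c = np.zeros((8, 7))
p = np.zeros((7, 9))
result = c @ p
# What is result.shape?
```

(8, 9)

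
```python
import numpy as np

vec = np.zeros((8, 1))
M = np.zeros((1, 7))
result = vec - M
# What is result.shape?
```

(8, 7)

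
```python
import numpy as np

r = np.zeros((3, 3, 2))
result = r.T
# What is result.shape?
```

(2, 3, 3)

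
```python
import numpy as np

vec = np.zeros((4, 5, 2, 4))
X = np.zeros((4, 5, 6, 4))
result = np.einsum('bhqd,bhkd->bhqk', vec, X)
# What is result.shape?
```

(4, 5, 2, 6)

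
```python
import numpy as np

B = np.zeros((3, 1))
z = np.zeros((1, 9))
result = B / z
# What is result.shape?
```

(3, 9)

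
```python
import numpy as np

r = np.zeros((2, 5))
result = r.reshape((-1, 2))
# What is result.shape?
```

(5, 2)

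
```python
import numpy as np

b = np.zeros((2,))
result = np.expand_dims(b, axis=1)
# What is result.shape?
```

(2, 1)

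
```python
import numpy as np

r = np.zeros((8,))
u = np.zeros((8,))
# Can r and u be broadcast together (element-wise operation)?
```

Yes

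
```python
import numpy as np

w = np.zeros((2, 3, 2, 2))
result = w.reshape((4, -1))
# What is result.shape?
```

(4, 6)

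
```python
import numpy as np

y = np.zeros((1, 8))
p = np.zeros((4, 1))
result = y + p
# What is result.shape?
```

(4, 8)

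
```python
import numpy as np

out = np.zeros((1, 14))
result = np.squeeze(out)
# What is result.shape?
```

(14,)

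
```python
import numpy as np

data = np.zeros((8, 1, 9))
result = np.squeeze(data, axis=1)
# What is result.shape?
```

(8, 9)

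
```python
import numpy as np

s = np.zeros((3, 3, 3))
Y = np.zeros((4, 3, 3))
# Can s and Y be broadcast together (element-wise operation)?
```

No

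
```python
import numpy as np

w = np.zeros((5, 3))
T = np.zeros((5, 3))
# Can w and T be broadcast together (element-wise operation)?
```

Yes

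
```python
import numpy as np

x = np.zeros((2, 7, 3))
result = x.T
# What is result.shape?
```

(3, 7, 2)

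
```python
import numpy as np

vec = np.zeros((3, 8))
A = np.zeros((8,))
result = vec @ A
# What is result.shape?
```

(3,)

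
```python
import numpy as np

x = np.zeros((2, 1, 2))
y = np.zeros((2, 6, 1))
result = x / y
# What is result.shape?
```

(2, 6, 2)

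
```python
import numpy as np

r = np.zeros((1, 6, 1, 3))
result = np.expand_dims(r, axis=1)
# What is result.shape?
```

(1, 1, 6, 1, 3)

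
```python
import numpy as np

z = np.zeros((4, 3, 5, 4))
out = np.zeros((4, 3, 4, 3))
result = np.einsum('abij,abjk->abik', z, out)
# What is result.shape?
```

(4, 3, 5, 3)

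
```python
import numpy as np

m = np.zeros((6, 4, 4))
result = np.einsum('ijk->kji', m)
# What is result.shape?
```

(4, 4, 6)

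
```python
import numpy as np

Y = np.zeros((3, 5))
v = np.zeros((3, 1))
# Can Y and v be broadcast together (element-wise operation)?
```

Yes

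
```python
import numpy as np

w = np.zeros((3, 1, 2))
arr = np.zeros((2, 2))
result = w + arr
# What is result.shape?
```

(3, 2, 2)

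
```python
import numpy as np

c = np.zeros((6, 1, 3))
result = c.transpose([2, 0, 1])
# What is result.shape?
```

(3, 6, 1)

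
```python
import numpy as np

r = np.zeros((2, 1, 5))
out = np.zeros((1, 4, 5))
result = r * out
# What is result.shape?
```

(2, 4, 5)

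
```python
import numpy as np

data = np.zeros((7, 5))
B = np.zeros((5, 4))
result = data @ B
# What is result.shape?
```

(7, 4)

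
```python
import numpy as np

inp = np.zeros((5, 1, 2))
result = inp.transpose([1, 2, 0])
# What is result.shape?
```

(1, 2, 5)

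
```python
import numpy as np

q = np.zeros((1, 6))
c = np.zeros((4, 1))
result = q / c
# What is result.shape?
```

(4, 6)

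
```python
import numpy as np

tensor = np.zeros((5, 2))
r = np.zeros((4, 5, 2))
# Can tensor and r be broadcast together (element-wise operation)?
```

Yes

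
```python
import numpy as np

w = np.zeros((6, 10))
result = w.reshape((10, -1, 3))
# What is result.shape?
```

(10, 2, 3)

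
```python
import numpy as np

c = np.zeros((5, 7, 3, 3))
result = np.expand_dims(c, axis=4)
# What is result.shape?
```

(5, 7, 3, 3, 1)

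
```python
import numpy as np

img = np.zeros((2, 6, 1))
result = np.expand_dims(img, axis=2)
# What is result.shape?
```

(2, 6, 1, 1)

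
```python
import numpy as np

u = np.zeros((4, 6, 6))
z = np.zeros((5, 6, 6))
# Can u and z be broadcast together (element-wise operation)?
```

No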